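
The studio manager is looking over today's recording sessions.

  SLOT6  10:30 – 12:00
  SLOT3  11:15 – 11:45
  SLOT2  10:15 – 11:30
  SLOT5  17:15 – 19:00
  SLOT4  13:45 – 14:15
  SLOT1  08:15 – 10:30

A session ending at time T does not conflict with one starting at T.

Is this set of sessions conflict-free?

Sorted by start: SLOT1, SLOT2, SLOT6, SLOT3, SLOT4, SLOT5.
SLOT2 starts before SLOT1 ends → SLOT1 and SLOT2 overlap.
That's a conflict, so the schedule is not conflict-free.

No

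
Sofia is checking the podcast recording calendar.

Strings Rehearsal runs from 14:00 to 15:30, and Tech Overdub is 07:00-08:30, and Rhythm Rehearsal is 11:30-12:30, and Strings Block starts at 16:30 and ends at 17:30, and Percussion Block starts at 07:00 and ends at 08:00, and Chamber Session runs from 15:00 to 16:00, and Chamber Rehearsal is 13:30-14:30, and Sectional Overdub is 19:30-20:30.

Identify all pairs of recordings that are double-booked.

Chamber Rehearsal & Strings Rehearsal, Chamber Session & Strings Rehearsal, Percussion Block & Tech Overdub

Two intervals overlap when each starts before the other ends.
Sorted by start: Tech Overdub, Percussion Block, Rhythm Rehearsal, Chamber Rehearsal, Strings Rehearsal, Chamber Session, Strings Block, Sectional Overdub.
Percussion Block starts before Tech Overdub ends → Tech Overdub and Percussion Block overlap.
Rhythm Rehearsal starts after Tech Overdub ends; Tech Overdub is clear from here.
Rhythm Rehearsal starts after Percussion Block ends; Percussion Block is clear from here.
Chamber Rehearsal starts after Rhythm Rehearsal ends; Rhythm Rehearsal is clear from here.
Strings Rehearsal starts before Chamber Rehearsal ends → Chamber Rehearsal and Strings Rehearsal overlap.
Chamber Session starts after Chamber Rehearsal ends; Chamber Rehearsal is clear from here.
Chamber Session starts before Strings Rehearsal ends → Strings Rehearsal and Chamber Session overlap.
Strings Block starts after Strings Rehearsal ends; Strings Rehearsal is clear from here.
Strings Block starts after Chamber Session ends; Chamber Session is clear from here.
Sectional Overdub starts after Strings Block ends.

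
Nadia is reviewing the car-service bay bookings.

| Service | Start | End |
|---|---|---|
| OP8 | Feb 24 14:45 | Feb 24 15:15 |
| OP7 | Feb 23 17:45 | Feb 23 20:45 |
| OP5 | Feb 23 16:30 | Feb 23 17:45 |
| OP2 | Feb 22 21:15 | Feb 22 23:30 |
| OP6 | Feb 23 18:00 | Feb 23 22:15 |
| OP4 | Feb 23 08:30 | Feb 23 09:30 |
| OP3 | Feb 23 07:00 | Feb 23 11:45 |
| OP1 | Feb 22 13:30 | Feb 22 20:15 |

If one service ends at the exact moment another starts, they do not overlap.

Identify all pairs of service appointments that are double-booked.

Sorted by start: OP1, OP2, OP3, OP4, OP5, OP7, OP6, OP8.
OP2 starts after OP1 ends — done with OP1.
OP3 starts after OP2 ends — done with OP2.
OP4 starts before OP3 ends → OP3 and OP4 overlap.
OP5 starts after OP3 ends — done with OP3.
OP5 starts after OP4 ends — done with OP4.
OP7 starts exactly when OP5 ends (back-to-back, no overlap) — done with OP5.
OP6 starts before OP7 ends → OP7 and OP6 overlap.
OP8 starts after OP7 ends.
OP8 starts after OP6 ends.

OP3 & OP4, OP6 & OP7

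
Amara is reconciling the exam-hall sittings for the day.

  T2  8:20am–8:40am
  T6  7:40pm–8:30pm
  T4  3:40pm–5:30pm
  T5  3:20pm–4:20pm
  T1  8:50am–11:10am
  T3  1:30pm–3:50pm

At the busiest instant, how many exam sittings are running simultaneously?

3

Walk through starts and ends in time order (an end at T is processed before a start at T):
8:20am start T2 → 1
8:40am end T2 → 0
8:50am start T1 → 1
11:10am end T1 → 0
1:30pm start T3 → 1
3:20pm start T5 → 2
3:40pm start T4 → 3
3:50pm end T3 → 2
4:20pm end T5 → 1
5:30pm end T4 → 0
7:40pm start T6 → 1
8:30pm end T6 → 0
Peak is 3, at 3:40pm (T3, T4, T5).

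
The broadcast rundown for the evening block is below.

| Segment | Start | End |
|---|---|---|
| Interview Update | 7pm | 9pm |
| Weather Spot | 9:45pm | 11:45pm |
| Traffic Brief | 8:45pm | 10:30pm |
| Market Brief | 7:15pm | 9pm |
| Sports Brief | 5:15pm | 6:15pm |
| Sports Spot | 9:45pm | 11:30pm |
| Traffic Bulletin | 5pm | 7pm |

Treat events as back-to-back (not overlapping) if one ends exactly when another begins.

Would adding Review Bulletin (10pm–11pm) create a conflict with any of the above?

Traffic Bulletin: ends 7pm at or before Review Bulletin starts 10pm → clear.
Sports Brief: ends 6:15pm at or before Review Bulletin starts 10pm → clear.
Interview Update: ends 9pm at or before Review Bulletin starts 10pm → clear.
Market Brief: ends 9pm at or before Review Bulletin starts 10pm → clear.
Traffic Brief: starts 8:45pm before Review Bulletin ends 11pm, and ends 10:30pm after Review Bulletin starts 10pm → overlap.
Weather Spot: starts 9:45pm before Review Bulletin ends 11pm, and ends 11:45pm after Review Bulletin starts 10pm → overlap.
Sports Spot: starts 9:45pm before Review Bulletin ends 11pm, and ends 11:30pm after Review Bulletin starts 10pm → overlap.
Review Bulletin overlaps Traffic Brief, Weather Spot, Sports Spot.

Yes — it overlaps Sports Spot, Traffic Brief, Weather Spot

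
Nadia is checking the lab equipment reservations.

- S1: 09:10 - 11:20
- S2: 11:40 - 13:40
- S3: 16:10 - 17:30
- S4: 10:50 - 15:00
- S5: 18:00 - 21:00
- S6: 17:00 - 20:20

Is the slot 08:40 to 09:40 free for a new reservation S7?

S1: starts 09:10 before S7 ends 09:40, and ends 11:20 after S7 starts 08:40 → overlap.
S4: starts 10:50 at or after S7 ends 09:40 → clear.
S2: starts 11:40 at or after S7 ends 09:40 → clear.
S3: starts 16:10 at or after S7 ends 09:40 → clear.
S6: starts 17:00 at or after S7 ends 09:40 → clear.
S5: starts 18:00 at or after S7 ends 09:40 → clear.
S7 overlaps S1.

No — it overlaps S1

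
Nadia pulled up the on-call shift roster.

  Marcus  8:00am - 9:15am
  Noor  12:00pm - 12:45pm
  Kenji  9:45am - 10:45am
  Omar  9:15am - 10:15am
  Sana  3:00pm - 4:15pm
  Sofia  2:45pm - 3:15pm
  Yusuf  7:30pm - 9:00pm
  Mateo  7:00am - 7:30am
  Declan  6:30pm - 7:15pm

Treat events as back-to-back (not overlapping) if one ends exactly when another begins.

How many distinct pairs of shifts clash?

Check each pair: they overlap iff neither finishes before the other starts.
Sorted by start: Mateo, Marcus, Omar, Kenji, Noor, Sofia, Sana, Declan, Yusuf.
Marcus starts after Mateo ends — done with Mateo.
Omar starts exactly when Marcus ends (back-to-back, no overlap) — done with Marcus.
Kenji starts before Omar ends → Omar and Kenji overlap.
Noor starts after Omar ends — done with Omar.
Noor starts after Kenji ends — done with Kenji.
Sofia starts after Noor ends — done with Noor.
Sana starts before Sofia ends → Sofia and Sana overlap.
Declan starts after Sofia ends — done with Sofia.
Declan starts after Sana ends — done with Sana.
Yusuf starts after Declan ends.
Overlapping pairs: Kenji & Omar, Sana & Sofia — 2 in total.

2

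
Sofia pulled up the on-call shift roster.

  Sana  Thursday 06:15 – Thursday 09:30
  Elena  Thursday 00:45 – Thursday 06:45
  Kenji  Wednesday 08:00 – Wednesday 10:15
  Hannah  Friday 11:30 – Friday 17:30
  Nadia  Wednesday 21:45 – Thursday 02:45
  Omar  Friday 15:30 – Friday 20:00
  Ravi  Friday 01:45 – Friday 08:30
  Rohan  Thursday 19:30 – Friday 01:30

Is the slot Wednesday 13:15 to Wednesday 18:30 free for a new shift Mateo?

Yes — the slot is free

Kenji: ends Wednesday 10:15 at or before Mateo starts Wednesday 13:15 → clear.
Nadia: starts Wednesday 21:45 at or after Mateo ends Wednesday 18:30 → clear.
Elena: starts Thursday 00:45 at or after Mateo ends Wednesday 18:30 → clear.
Sana: starts Thursday 06:15 at or after Mateo ends Wednesday 18:30 → clear.
Rohan: starts Thursday 19:30 at or after Mateo ends Wednesday 18:30 → clear.
Ravi: starts Friday 01:45 at or after Mateo ends Wednesday 18:30 → clear.
Hannah: starts Friday 11:30 at or after Mateo ends Wednesday 18:30 → clear.
Omar: starts Friday 15:30 at or after Mateo ends Wednesday 18:30 → clear.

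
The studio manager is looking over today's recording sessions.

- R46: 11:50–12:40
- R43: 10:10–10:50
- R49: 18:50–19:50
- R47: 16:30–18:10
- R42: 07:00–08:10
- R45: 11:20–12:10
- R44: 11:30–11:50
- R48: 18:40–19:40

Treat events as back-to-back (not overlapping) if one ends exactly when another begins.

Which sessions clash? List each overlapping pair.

Sorted by start: R42, R43, R45, R44, R46, R47, R48, R49.
R43 starts after R42 ends; R42 is clear from here.
R45 starts after R43 ends; R43 is clear from here.
R44 starts before R45 ends → R45 and R44 overlap.
R46 starts before R45 ends → R45 and R46 overlap.
R47 starts after R45 ends; R45 is clear from here.
R46 starts exactly when R44 ends (back-to-back, no overlap); R44 is clear from here.
R47 starts after R46 ends; R46 is clear from here.
R48 starts after R47 ends; R47 is clear from here.
R49 starts before R48 ends → R48 and R49 overlap.

R44 & R45, R45 & R46, R48 & R49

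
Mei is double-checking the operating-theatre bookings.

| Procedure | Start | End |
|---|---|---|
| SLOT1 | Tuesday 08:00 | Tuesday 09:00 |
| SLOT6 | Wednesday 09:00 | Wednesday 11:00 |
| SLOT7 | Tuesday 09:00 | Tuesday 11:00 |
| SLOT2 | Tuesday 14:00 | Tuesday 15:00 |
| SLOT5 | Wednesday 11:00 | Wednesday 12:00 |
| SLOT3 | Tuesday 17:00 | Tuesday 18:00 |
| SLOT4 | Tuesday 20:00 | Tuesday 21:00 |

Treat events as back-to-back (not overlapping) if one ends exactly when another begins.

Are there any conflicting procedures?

Sorted by start: SLOT1, SLOT7, SLOT2, SLOT3, SLOT4, SLOT6, SLOT5.
SLOT7 starts exactly when SLOT1 ends (back-to-back, no overlap), so nothing later overlaps SLOT1 either.
SLOT2 starts after SLOT7 ends, so nothing later overlaps SLOT7 either.
SLOT3 starts after SLOT2 ends, so nothing later overlaps SLOT2 either.
SLOT4 starts after SLOT3 ends, so nothing later overlaps SLOT3 either.
SLOT6 starts after SLOT4 ends, so nothing later overlaps SLOT4 either.
SLOT5 starts exactly when SLOT6 ends (back-to-back, no overlap).
Every pair is clear; the schedule has no overlaps.

No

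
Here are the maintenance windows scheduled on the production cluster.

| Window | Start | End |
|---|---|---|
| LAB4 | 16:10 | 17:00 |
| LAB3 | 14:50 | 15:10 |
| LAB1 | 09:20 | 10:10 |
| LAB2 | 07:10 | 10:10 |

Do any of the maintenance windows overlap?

Yes

Sorted by start: LAB2, LAB1, LAB3, LAB4.
LAB1 starts before LAB2 ends → LAB2 and LAB1 overlap.
That's a conflict, so the schedule is not conflict-free.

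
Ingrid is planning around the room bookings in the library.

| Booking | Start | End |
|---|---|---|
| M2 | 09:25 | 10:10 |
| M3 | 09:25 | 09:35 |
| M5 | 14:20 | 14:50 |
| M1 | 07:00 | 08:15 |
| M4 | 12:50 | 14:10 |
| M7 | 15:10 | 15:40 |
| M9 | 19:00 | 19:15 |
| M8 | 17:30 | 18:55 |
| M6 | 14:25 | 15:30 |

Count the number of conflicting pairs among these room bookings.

3

Sorted by start: M1, M2, M3, M4, M5, M6, M7, M8, M9.
M2 starts after M1 ends — done with M1.
M3 starts before M2 ends → M2 and M3 overlap.
M4 starts after M2 ends — done with M2.
M4 starts after M3 ends — done with M3.
M5 starts after M4 ends — done with M4.
M6 starts before M5 ends → M5 and M6 overlap.
M7 starts after M5 ends — done with M5.
M7 starts before M6 ends → M6 and M7 overlap.
M8 starts after M6 ends — done with M6.
M8 starts after M7 ends — done with M7.
M9 starts after M8 ends.
Overlapping pairs: M2 & M3, M5 & M6, M6 & M7 — 3 in total.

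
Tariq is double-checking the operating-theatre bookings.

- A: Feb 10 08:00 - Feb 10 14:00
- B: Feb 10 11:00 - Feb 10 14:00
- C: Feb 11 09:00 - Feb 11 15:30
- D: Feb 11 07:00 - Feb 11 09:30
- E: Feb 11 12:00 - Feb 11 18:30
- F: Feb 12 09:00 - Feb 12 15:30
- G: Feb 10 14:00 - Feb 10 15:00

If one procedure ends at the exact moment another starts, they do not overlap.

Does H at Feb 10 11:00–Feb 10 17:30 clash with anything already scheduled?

A: starts Feb 10 08:00 before H ends Feb 10 17:30, and ends Feb 10 14:00 after H starts Feb 10 11:00 → overlap.
B: starts Feb 10 11:00 before H ends Feb 10 17:30, and ends Feb 10 14:00 after H starts Feb 10 11:00 → overlap.
G: starts Feb 10 14:00 before H ends Feb 10 17:30, and ends Feb 10 15:00 after H starts Feb 10 11:00 → overlap.
D: starts Feb 11 07:00 at or after H ends Feb 10 17:30 → clear.
C: starts Feb 11 09:00 at or after H ends Feb 10 17:30 → clear.
E: starts Feb 11 12:00 at or after H ends Feb 10 17:30 → clear.
F: starts Feb 12 09:00 at or after H ends Feb 10 17:30 → clear.
H overlaps A, B, G.

Yes — it overlaps A, B, G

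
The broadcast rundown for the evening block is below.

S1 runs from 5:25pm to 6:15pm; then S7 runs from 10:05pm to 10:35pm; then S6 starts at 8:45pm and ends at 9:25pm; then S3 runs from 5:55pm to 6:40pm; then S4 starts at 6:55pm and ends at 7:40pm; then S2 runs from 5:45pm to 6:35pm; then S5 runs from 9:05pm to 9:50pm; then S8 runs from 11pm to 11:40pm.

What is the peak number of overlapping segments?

Walk through starts and ends in time order (an end at T is processed before a start at T):
5:25pm start S1 → 1
5:45pm start S2 → 2
5:55pm start S3 → 3
6:15pm end S1 → 2
6:35pm end S2 → 1
6:40pm end S3 → 0
6:55pm start S4 → 1
7:40pm end S4 → 0
8:45pm start S6 → 1
9:05pm start S5 → 2
9:25pm end S6 → 1
9:50pm end S5 → 0
10:05pm start S7 → 1
10:35pm end S7 → 0
11pm start S8 → 1
11:40pm end S8 → 0
Peak is 3, at 5:55pm (S1, S2, S3).

3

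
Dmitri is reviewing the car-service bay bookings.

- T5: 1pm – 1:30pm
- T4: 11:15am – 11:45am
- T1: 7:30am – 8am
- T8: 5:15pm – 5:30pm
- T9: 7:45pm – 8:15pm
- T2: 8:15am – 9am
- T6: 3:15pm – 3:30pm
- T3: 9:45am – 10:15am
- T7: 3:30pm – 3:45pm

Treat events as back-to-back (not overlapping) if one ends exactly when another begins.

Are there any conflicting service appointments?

No

Two intervals overlap when each starts before the other ends.
Sorted by start: T1, T2, T3, T4, T5, T6, T7, T8, T9.
T2 starts after T1 ends, so nothing later overlaps T1 either.
T3 starts after T2 ends, so nothing later overlaps T2 either.
T4 starts after T3 ends, so nothing later overlaps T3 either.
T5 starts after T4 ends, so nothing later overlaps T4 either.
T6 starts after T5 ends, so nothing later overlaps T5 either.
T7 starts exactly when T6 ends (back-to-back, no overlap), so nothing later overlaps T6 either.
T8 starts after T7 ends, so nothing later overlaps T7 either.
T9 starts after T8 ends.
Every pair is clear; the schedule has no overlaps.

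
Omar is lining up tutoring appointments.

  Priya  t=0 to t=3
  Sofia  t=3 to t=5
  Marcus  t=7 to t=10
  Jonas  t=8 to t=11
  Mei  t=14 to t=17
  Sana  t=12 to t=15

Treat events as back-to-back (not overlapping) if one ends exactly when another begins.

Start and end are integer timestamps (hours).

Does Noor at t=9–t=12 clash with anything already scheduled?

Priya: ends t=3 at or before Noor starts t=9 → clear.
Sofia: ends t=5 at or before Noor starts t=9 → clear.
Marcus: starts t=7 before Noor ends t=12, and ends t=10 after Noor starts t=9 → overlap.
Jonas: starts t=8 before Noor ends t=12, and ends t=11 after Noor starts t=9 → overlap.
Sana: starts t=12 at or after Noor ends t=12 → clear.
Mei: starts t=14 at or after Noor ends t=12 → clear.
Noor overlaps Marcus, Jonas.

Yes — it overlaps Jonas, Marcus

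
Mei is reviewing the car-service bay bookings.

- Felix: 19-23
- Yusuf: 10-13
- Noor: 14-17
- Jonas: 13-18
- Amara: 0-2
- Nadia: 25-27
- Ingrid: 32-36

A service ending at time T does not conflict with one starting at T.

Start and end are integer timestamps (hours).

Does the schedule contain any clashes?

Yes

Sorted by start: Amara, Yusuf, Jonas, Noor, Felix, Nadia, Ingrid.
Yusuf starts after Amara ends — done with Amara.
Jonas starts exactly when Yusuf ends (back-to-back, no overlap) — done with Yusuf.
Noor starts before Jonas ends → Jonas and Noor overlap.
That's a conflict, so the schedule is not conflict-free.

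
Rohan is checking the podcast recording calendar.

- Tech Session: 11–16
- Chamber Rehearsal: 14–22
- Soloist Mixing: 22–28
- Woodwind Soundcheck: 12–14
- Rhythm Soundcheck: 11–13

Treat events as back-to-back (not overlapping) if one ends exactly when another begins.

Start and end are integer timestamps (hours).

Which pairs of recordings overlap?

Chamber Rehearsal & Tech Session, Rhythm Soundcheck & Tech Session, Rhythm Soundcheck & Woodwind Soundcheck, Tech Session & Woodwind Soundcheck

Two intervals overlap when each starts before the other ends.
Sorted by start: Rhythm Soundcheck, Tech Session, Woodwind Soundcheck, Chamber Rehearsal, Soloist Mixing.
Tech Session starts before Rhythm Soundcheck ends → Rhythm Soundcheck and Tech Session overlap.
Woodwind Soundcheck starts before Rhythm Soundcheck ends → Rhythm Soundcheck and Woodwind Soundcheck overlap.
Chamber Rehearsal starts after Rhythm Soundcheck ends — done with Rhythm Soundcheck.
Woodwind Soundcheck starts before Tech Session ends → Tech Session and Woodwind Soundcheck overlap.
Chamber Rehearsal starts before Tech Session ends → Tech Session and Chamber Rehearsal overlap.
Soloist Mixing starts after Tech Session ends.
Chamber Rehearsal starts exactly when Woodwind Soundcheck ends (back-to-back, no overlap) — done with Woodwind Soundcheck.
Soloist Mixing starts exactly when Chamber Rehearsal ends (back-to-back, no overlap).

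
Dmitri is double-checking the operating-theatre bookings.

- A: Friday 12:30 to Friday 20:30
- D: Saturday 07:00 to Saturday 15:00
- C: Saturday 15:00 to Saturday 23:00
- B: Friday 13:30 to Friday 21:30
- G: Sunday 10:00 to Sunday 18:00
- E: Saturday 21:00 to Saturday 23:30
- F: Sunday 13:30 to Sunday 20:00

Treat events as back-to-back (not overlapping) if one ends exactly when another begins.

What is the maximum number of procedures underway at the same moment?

2

Sort all start/end points and keep a running count:
Friday 12:30 start A → 1
Friday 13:30 start B → 2
Friday 20:30 end A → 1
Friday 21:30 end B → 0
Saturday 07:00 start D → 1
Saturday 15:00 end D → 0
Saturday 15:00 start C → 1
Saturday 21:00 start E → 2
Saturday 23:00 end C → 1
Saturday 23:30 end E → 0
Sunday 10:00 start G → 1
Sunday 13:30 start F → 2
Sunday 18:00 end G → 1
Sunday 20:00 end F → 0
Peak is 2, at Friday 13:30 (A, B).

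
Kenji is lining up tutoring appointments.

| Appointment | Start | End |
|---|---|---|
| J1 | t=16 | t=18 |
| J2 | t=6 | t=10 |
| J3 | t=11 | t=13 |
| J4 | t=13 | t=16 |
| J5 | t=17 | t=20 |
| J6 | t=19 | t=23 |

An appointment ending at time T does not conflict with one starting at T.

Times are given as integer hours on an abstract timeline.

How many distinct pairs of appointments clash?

Sorted by start: J2, J3, J4, J1, J5, J6.
J3 starts after J2 ends, so J2 has no further overlaps.
J4 starts exactly when J3 ends (back-to-back, no overlap), so J3 has no further overlaps.
J1 starts exactly when J4 ends (back-to-back, no overlap), so J4 has no further overlaps.
J5 starts before J1 ends → J1 and J5 overlap.
J6 starts after J1 ends.
J6 starts before J5 ends → J5 and J6 overlap.
Overlapping pairs: J1 & J5, J5 & J6 — 2 in total.

2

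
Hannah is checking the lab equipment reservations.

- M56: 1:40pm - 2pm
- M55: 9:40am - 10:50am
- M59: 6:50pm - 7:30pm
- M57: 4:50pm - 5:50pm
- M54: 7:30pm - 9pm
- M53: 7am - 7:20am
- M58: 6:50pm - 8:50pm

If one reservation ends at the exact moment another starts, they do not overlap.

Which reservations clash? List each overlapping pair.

Sorted by start: M53, M55, M56, M57, M58, M59, M54.
M55 starts after M53 ends, so nothing later overlaps M53 either.
M56 starts after M55 ends, so nothing later overlaps M55 either.
M57 starts after M56 ends, so nothing later overlaps M56 either.
M58 starts after M57 ends, so nothing later overlaps M57 either.
M59 starts before M58 ends → M58 and M59 overlap.
M54 starts before M58 ends → M58 and M54 overlap.
M54 starts exactly when M59 ends (back-to-back, no overlap).

M54 & M58, M58 & M59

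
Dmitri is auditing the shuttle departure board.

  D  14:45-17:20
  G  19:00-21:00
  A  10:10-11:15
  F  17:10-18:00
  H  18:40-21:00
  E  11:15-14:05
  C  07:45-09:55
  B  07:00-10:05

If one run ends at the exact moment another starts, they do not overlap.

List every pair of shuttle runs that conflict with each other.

B & C, D & F, G & H

Sorted by start: B, C, A, E, D, F, H, G.
C starts before B ends → B and C overlap.
A starts after B ends, so nothing later overlaps B either.
A starts after C ends, so nothing later overlaps C either.
E starts exactly when A ends (back-to-back, no overlap), so nothing later overlaps A either.
D starts after E ends, so nothing later overlaps E either.
F starts before D ends → D and F overlap.
H starts after D ends, so nothing later overlaps D either.
H starts after F ends, so nothing later overlaps F either.
G starts before H ends → H and G overlap.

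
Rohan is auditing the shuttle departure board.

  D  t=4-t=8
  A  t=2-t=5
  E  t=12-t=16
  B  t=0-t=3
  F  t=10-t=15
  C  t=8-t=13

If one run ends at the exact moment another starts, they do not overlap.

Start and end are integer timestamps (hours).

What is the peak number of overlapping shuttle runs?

3

Sort all start/end points and keep a running count:
t=0 start B → 1
t=2 start A → 2
t=3 end B → 1
t=4 start D → 2
t=5 end A → 1
t=8 end D → 0
t=8 start C → 1
t=10 start F → 2
t=12 start E → 3
t=13 end C → 2
t=15 end F → 1
t=16 end E → 0
Peak is 3, at t=12 (C, E, F).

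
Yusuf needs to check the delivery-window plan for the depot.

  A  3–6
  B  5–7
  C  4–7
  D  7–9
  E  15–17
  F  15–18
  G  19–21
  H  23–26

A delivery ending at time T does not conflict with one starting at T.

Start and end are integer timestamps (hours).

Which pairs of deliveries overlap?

Check each pair: they overlap iff neither finishes before the other starts.
Sorted by start: A, C, B, D, E, F, G, H.
C starts before A ends → A and C overlap.
B starts before A ends → A and B overlap.
D starts after A ends — done with A.
B starts before C ends → C and B overlap.
D starts exactly when C ends (back-to-back, no overlap) — done with C.
D starts exactly when B ends (back-to-back, no overlap) — done with B.
E starts after D ends — done with D.
F starts before E ends → E and F overlap.
G starts after E ends — done with E.
G starts after F ends — done with F.
H starts after G ends.

A & B, A & C, B & C, E & F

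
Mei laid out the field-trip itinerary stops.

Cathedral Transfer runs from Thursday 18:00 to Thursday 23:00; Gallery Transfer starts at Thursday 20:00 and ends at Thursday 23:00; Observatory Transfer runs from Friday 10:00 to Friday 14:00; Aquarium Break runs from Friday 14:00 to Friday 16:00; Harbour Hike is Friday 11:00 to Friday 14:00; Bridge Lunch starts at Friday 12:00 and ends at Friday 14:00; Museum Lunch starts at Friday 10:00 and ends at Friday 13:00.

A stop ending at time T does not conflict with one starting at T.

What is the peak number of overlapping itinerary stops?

Walk through starts and ends in time order (an end at T is processed before a start at T):
Thursday 18:00 start Cathedral Transfer → 1
Thursday 20:00 start Gallery Transfer → 2
Thursday 23:00 end Cathedral Transfer → 1
Thursday 23:00 end Gallery Transfer → 0
Friday 10:00 start Museum Lunch → 1
Friday 10:00 start Observatory Transfer → 2
Friday 11:00 start Harbour Hike → 3
Friday 12:00 start Bridge Lunch → 4
Friday 13:00 end Museum Lunch → 3
Friday 14:00 end Bridge Lunch → 2
Friday 14:00 end Harbour Hike → 1
Friday 14:00 end Observatory Transfer → 0
Friday 14:00 start Aquarium Break → 1
Friday 16:00 end Aquarium Break → 0
Peak is 4, at Friday 12:00 (Bridge Lunch, Harbour Hike, Museum Lunch, Observatory Transfer).

4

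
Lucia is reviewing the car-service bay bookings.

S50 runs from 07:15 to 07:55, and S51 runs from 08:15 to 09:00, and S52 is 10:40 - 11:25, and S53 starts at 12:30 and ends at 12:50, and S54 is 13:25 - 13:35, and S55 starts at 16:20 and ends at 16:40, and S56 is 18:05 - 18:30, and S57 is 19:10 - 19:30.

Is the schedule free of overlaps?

Yes

Sorted by start: S50, S51, S52, S53, S54, S55, S56, S57.
S51 starts after S50 ends, so nothing later overlaps S50 either.
S52 starts after S51 ends, so nothing later overlaps S51 either.
S53 starts after S52 ends, so nothing later overlaps S52 either.
S54 starts after S53 ends, so nothing later overlaps S53 either.
S55 starts after S54 ends, so nothing later overlaps S54 either.
S56 starts after S55 ends, so nothing later overlaps S55 either.
S57 starts after S56 ends.
Every pair is clear; the schedule has no overlaps.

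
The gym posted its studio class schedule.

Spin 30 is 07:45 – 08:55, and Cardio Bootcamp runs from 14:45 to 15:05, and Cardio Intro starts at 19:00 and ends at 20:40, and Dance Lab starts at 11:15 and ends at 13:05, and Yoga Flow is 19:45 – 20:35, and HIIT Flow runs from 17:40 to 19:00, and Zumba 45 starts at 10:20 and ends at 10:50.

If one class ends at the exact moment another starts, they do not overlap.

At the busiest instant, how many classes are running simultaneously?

Sweep the timeline, counting +1 at each start and −1 at each end (ends before starts at a tie):
07:45 start Spin 30 → 1
08:55 end Spin 30 → 0
10:20 start Zumba 45 → 1
10:50 end Zumba 45 → 0
11:15 start Dance Lab → 1
13:05 end Dance Lab → 0
14:45 start Cardio Bootcamp → 1
15:05 end Cardio Bootcamp → 0
17:40 start HIIT Flow → 1
19:00 end HIIT Flow → 0
19:00 start Cardio Intro → 1
19:45 start Yoga Flow → 2
20:35 end Yoga Flow → 1
20:40 end Cardio Intro → 0
Peak is 2, at 19:45 (Cardio Intro, Yoga Flow).

2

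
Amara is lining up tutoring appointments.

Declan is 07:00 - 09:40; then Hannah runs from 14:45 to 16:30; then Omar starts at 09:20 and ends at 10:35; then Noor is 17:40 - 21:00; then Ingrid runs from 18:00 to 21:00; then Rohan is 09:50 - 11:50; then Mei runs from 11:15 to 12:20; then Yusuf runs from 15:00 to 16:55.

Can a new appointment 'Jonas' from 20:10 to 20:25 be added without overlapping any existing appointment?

Declan: ends 09:40 at or before Jonas starts 20:10 → clear.
Omar: ends 10:35 at or before Jonas starts 20:10 → clear.
Rohan: ends 11:50 at or before Jonas starts 20:10 → clear.
Mei: ends 12:20 at or before Jonas starts 20:10 → clear.
Hannah: ends 16:30 at or before Jonas starts 20:10 → clear.
Yusuf: ends 16:55 at or before Jonas starts 20:10 → clear.
Noor: starts 17:40 before Jonas ends 20:25, and ends 21:00 after Jonas starts 20:10 → overlap.
Ingrid: starts 18:00 before Jonas ends 20:25, and ends 21:00 after Jonas starts 20:10 → overlap.
Jonas overlaps Ingrid, Noor.

No — it overlaps Ingrid, Noor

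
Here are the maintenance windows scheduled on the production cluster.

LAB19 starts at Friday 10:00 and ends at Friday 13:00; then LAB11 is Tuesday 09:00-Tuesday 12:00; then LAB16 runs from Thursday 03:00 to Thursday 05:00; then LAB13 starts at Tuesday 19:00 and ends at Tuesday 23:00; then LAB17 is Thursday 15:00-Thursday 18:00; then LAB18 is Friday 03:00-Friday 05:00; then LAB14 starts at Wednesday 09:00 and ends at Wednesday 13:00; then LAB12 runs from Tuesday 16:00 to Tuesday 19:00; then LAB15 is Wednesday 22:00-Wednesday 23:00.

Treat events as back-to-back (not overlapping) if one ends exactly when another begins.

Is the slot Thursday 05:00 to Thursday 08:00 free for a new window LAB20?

LAB11: ends Tuesday 12:00 at or before LAB20 starts Thursday 05:00 → clear.
LAB12: ends Tuesday 19:00 at or before LAB20 starts Thursday 05:00 → clear.
LAB13: ends Tuesday 23:00 at or before LAB20 starts Thursday 05:00 → clear.
LAB14: ends Wednesday 13:00 at or before LAB20 starts Thursday 05:00 → clear.
LAB15: ends Wednesday 23:00 at or before LAB20 starts Thursday 05:00 → clear.
LAB16: ends Thursday 05:00 at or before LAB20 starts Thursday 05:00 → clear.
LAB17: starts Thursday 15:00 at or after LAB20 ends Thursday 08:00 → clear.
LAB18: starts Friday 03:00 at or after LAB20 ends Thursday 08:00 → clear.
LAB19: starts Friday 10:00 at or after LAB20 ends Thursday 08:00 → clear.

Yes — the slot is free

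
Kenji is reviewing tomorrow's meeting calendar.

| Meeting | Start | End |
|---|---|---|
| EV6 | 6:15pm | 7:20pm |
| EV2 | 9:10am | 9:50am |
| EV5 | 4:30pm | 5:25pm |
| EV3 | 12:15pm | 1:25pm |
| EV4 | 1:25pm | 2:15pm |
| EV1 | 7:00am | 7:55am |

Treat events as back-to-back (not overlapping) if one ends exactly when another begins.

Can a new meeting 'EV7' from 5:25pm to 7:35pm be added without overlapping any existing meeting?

EV1: ends 7:55am at or before EV7 starts 5:25pm → clear.
EV2: ends 9:50am at or before EV7 starts 5:25pm → clear.
EV3: ends 1:25pm at or before EV7 starts 5:25pm → clear.
EV4: ends 2:15pm at or before EV7 starts 5:25pm → clear.
EV5: ends 5:25pm at or before EV7 starts 5:25pm → clear.
EV6: starts 6:15pm before EV7 ends 7:35pm, and ends 7:20pm after EV7 starts 5:25pm → overlap.
EV7 overlaps EV6.

No — it overlaps EV6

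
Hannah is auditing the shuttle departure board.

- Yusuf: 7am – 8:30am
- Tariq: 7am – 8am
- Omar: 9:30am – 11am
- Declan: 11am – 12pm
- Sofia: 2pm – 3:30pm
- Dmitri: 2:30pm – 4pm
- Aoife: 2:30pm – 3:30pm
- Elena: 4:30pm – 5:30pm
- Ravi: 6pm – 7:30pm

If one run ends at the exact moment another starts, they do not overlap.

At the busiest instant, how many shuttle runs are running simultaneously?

3

Sort all start/end points and keep a running count:
7am start Tariq → 1
7am start Yusuf → 2
8am end Tariq → 1
8:30am end Yusuf → 0
9:30am start Omar → 1
11am end Omar → 0
11am start Declan → 1
12pm end Declan → 0
2pm start Sofia → 1
2:30pm start Aoife → 2
2:30pm start Dmitri → 3
3:30pm end Aoife → 2
3:30pm end Sofia → 1
4pm end Dmitri → 0
4:30pm start Elena → 1
5:30pm end Elena → 0
6pm start Ravi → 1
7:30pm end Ravi → 0
Peak is 3, at 2:30pm (Aoife, Dmitri, Sofia).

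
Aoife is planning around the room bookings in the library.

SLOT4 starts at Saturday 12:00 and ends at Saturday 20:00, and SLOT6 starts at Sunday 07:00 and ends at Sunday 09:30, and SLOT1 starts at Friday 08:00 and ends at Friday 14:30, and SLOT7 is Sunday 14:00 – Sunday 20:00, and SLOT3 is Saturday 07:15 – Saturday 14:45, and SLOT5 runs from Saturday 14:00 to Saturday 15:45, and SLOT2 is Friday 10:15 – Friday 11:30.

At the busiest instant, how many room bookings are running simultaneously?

3

Walk through starts and ends in time order (an end at T is processed before a start at T):
Friday 08:00 start SLOT1 → 1
Friday 10:15 start SLOT2 → 2
Friday 11:30 end SLOT2 → 1
Friday 14:30 end SLOT1 → 0
Saturday 07:15 start SLOT3 → 1
Saturday 12:00 start SLOT4 → 2
Saturday 14:00 start SLOT5 → 3
Saturday 14:45 end SLOT3 → 2
Saturday 15:45 end SLOT5 → 1
Saturday 20:00 end SLOT4 → 0
Sunday 07:00 start SLOT6 → 1
Sunday 09:30 end SLOT6 → 0
Sunday 14:00 start SLOT7 → 1
Sunday 20:00 end SLOT7 → 0
Peak is 3, at Saturday 14:00 (SLOT3, SLOT4, SLOT5).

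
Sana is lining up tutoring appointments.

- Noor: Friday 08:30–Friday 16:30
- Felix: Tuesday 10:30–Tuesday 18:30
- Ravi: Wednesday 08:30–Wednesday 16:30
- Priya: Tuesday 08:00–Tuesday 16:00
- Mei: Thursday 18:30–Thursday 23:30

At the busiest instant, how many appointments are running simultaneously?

2

Sort all start/end points and keep a running count:
Tuesday 08:00 start Priya → 1
Tuesday 10:30 start Felix → 2
Tuesday 16:00 end Priya → 1
Tuesday 18:30 end Felix → 0
Wednesday 08:30 start Ravi → 1
Wednesday 16:30 end Ravi → 0
Thursday 18:30 start Mei → 1
Thursday 23:30 end Mei → 0
Friday 08:30 start Noor → 1
Friday 16:30 end Noor → 0
Peak is 2, at Tuesday 10:30 (Felix, Priya).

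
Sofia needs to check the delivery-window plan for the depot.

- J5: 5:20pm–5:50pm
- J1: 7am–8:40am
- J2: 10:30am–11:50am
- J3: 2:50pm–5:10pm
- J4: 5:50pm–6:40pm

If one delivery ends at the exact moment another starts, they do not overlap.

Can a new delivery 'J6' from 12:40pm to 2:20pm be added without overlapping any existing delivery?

J1: ends 8:40am at or before J6 starts 12:40pm → clear.
J2: ends 11:50am at or before J6 starts 12:40pm → clear.
J3: starts 2:50pm at or after J6 ends 2:20pm → clear.
J5: starts 5:20pm at or after J6 ends 2:20pm → clear.
J4: starts 5:50pm at or after J6 ends 2:20pm → clear.

Yes — the slot is free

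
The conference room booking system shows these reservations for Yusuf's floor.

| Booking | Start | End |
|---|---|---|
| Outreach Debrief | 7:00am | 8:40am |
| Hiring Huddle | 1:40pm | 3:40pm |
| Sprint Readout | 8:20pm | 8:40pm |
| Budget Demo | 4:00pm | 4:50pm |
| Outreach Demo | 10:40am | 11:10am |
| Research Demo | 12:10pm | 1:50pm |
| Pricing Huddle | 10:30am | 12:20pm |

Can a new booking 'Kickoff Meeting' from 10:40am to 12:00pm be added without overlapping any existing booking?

No — it overlaps Outreach Demo, Pricing Huddle

Outreach Debrief: ends 8:40am at or before Kickoff Meeting starts 10:40am → clear.
Pricing Huddle: starts 10:30am before Kickoff Meeting ends 12:00pm, and ends 12:20pm after Kickoff Meeting starts 10:40am → overlap.
Outreach Demo: starts 10:40am before Kickoff Meeting ends 12:00pm, and ends 11:10am after Kickoff Meeting starts 10:40am → overlap.
Research Demo: starts 12:10pm at or after Kickoff Meeting ends 12:00pm → clear.
Hiring Huddle: starts 1:40pm at or after Kickoff Meeting ends 12:00pm → clear.
Budget Demo: starts 4:00pm at or after Kickoff Meeting ends 12:00pm → clear.
Sprint Readout: starts 8:20pm at or after Kickoff Meeting ends 12:00pm → clear.
Kickoff Meeting overlaps Pricing Huddle, Outreach Demo.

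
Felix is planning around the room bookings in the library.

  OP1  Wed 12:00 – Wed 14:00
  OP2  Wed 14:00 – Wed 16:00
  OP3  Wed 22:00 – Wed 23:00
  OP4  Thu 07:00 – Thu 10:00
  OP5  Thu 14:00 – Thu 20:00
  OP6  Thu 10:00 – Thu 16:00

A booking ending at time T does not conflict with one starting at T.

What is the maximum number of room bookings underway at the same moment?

2

Walk through starts and ends in time order (an end at T is processed before a start at T):
Wed 12:00 start OP1 → 1
Wed 14:00 end OP1 → 0
Wed 14:00 start OP2 → 1
Wed 16:00 end OP2 → 0
Wed 22:00 start OP3 → 1
Wed 23:00 end OP3 → 0
Thu 07:00 start OP4 → 1
Thu 10:00 end OP4 → 0
Thu 10:00 start OP6 → 1
Thu 14:00 start OP5 → 2
Thu 16:00 end OP6 → 1
Thu 20:00 end OP5 → 0
Peak is 2, at Thu 14:00 (OP5, OP6).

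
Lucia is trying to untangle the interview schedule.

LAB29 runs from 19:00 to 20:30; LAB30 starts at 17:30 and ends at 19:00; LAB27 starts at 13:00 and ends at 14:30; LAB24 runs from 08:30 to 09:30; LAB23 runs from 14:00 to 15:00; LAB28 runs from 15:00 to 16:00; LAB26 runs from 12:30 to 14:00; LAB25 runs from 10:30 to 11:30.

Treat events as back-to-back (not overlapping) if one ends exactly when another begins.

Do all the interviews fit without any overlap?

Check each pair: they overlap iff neither finishes before the other starts.
Sorted by start: LAB24, LAB25, LAB26, LAB27, LAB23, LAB28, LAB30, LAB29.
LAB25 starts after LAB24 ends — done with LAB24.
LAB26 starts after LAB25 ends — done with LAB25.
LAB27 starts before LAB26 ends → LAB26 and LAB27 overlap.
That's a conflict, so the schedule is not conflict-free.

No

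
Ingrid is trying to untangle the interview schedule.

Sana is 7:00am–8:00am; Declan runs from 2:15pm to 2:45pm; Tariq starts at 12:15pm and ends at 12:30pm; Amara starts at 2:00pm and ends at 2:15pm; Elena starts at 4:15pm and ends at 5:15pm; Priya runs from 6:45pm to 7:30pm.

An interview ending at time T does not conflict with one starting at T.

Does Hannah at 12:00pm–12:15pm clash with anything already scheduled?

No — it doesn't clash with anything

Sana: ends 8:00am at or before Hannah starts 12:00pm → clear.
Tariq: starts 12:15pm at or after Hannah ends 12:15pm → clear.
Amara: starts 2:00pm at or after Hannah ends 12:15pm → clear.
Declan: starts 2:15pm at or after Hannah ends 12:15pm → clear.
Elena: starts 4:15pm at or after Hannah ends 12:15pm → clear.
Priya: starts 6:45pm at or after Hannah ends 12:15pm → clear.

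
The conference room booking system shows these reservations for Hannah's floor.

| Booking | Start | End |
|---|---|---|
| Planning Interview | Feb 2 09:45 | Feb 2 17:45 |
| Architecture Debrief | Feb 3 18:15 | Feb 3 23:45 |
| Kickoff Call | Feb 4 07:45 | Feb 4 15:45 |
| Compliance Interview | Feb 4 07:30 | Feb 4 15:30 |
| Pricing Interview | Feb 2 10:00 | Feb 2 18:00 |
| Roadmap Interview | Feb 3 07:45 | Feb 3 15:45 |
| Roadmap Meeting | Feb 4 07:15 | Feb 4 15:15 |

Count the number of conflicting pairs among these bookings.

4

Sorted by start: Planning Interview, Pricing Interview, Roadmap Interview, Architecture Debrief, Roadmap Meeting, Compliance Interview, Kickoff Call.
Pricing Interview starts before Planning Interview ends → Planning Interview and Pricing Interview overlap.
Roadmap Interview starts after Planning Interview ends, so Planning Interview has no further overlaps.
Roadmap Interview starts after Pricing Interview ends, so Pricing Interview has no further overlaps.
Architecture Debrief starts after Roadmap Interview ends, so Roadmap Interview has no further overlaps.
Roadmap Meeting starts after Architecture Debrief ends, so Architecture Debrief has no further overlaps.
Compliance Interview starts before Roadmap Meeting ends → Roadmap Meeting and Compliance Interview overlap.
Kickoff Call starts before Roadmap Meeting ends → Roadmap Meeting and Kickoff Call overlap.
Kickoff Call starts before Compliance Interview ends → Compliance Interview and Kickoff Call overlap.
Overlapping pairs: Compliance Interview & Kickoff Call, Compliance Interview & Roadmap Meeting, Kickoff Call & Roadmap Meeting, Planning Interview & Pricing Interview — 4 in total.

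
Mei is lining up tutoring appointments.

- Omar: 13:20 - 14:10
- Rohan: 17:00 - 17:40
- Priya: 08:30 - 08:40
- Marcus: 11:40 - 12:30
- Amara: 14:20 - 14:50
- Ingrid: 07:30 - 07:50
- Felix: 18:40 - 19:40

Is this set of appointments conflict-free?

Sorted by start: Ingrid, Priya, Marcus, Omar, Amara, Rohan, Felix.
Priya starts after Ingrid ends; Ingrid is clear from here.
Marcus starts after Priya ends; Priya is clear from here.
Omar starts after Marcus ends; Marcus is clear from here.
Amara starts after Omar ends; Omar is clear from here.
Rohan starts after Amara ends; Amara is clear from here.
Felix starts after Rohan ends.
Every pair is clear; the schedule has no overlaps.

Yes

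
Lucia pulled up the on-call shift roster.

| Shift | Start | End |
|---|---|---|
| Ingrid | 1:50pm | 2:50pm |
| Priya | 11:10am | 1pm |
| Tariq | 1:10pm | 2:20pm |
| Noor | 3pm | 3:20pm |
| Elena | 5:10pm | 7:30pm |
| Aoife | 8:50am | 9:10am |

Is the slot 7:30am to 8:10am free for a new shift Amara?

Yes — the slot is free

Aoife: starts 8:50am at or after Amara ends 8:10am → clear.
Priya: starts 11:10am at or after Amara ends 8:10am → clear.
Tariq: starts 1:10pm at or after Amara ends 8:10am → clear.
Ingrid: starts 1:50pm at or after Amara ends 8:10am → clear.
Noor: starts 3pm at or after Amara ends 8:10am → clear.
Elena: starts 5:10pm at or after Amara ends 8:10am → clear.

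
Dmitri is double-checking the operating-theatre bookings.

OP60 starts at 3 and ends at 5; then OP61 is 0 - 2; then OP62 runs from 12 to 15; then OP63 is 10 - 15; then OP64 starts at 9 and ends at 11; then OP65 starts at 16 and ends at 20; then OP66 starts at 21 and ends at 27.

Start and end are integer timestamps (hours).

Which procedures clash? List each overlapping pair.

Sorted by start: OP61, OP60, OP64, OP63, OP62, OP65, OP66.
OP60 starts after OP61 ends, so OP61 has no further overlaps.
OP64 starts after OP60 ends, so OP60 has no further overlaps.
OP63 starts before OP64 ends → OP64 and OP63 overlap.
OP62 starts after OP64 ends, so OP64 has no further overlaps.
OP62 starts before OP63 ends → OP63 and OP62 overlap.
OP65 starts after OP63 ends, so OP63 has no further overlaps.
OP65 starts after OP62 ends, so OP62 has no further overlaps.
OP66 starts after OP65 ends.

OP62 & OP63, OP63 & OP64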